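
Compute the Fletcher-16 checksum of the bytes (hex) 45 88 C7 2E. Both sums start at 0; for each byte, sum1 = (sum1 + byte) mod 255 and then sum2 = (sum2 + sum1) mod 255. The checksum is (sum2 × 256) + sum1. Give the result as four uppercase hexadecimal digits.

Running sums (mod 255):
  after byte 0 (45): sum1=69, sum2=69
  after byte 1 (88): sum1=205, sum2=19
  after byte 2 (C7): sum1=149, sum2=168
  after byte 3 (2E): sum1=195, sum2=108
Checksum = sum2·256 + sum1 = 108·256 + 195 = 27843 = 0x6CC3.

6CC3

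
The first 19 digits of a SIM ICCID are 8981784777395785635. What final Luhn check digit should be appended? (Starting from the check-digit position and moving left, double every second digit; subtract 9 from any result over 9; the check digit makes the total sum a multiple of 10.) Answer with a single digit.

Partial digits right→left: 5 3 6 5 8 7 5 9 3 7 7 7 4 8 7 1 8 9 8
Double every second digit counting from the check-digit position (so the 1st, 3rd, 5th, ... of the partial from the right).
  doubled (with −9 where >9): 1 3 7 1 6 5 8 5 7 7 → sum 50
  kept as-is: 3 5 7 9 7 7 8 1 9 → sum 56
Total = 50 + 56 = 106.
Check digit = (10 − (106 mod 10)) mod 10 = 4.

4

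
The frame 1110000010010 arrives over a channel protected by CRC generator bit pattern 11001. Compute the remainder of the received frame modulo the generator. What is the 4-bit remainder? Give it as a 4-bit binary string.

Modulo-2 division of 1110000010010 by 11001:
  pos 0: 11100 XOR 11001 = 00101
  pos 2: 10100 XOR 11001 = 01101
  pos 3: 11010 XOR 11001 = 00011
  pos 6: 11100 XOR 11001 = 00101
  pos 8: 10110 XOR 11001 = 01111
Remainder = 1111 (nonzero — an error is detected).

1111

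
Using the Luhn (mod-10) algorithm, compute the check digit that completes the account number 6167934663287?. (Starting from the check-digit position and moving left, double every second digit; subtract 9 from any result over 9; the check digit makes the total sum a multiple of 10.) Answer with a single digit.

Partial digits right→left: 7 8 2 3 6 6 4 3 9 7 6 1 6
Double every second digit counting from the check-digit position (so the 1st, 3rd, 5th, ... of the partial from the right).
  doubled (with −9 where >9): 5 4 3 8 9 3 3 → sum 35
  kept as-is: 8 3 6 3 7 1 → sum 28
Total = 35 + 28 = 63.
Check digit = (10 − (63 mod 10)) mod 10 = 7.

7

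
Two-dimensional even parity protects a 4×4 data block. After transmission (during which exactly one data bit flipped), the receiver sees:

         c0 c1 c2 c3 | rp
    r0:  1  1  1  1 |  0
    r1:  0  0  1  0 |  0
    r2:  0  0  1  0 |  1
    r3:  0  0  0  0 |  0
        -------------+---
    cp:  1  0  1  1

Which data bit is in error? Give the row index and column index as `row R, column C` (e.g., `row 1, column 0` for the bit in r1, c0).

row 1, column 1

Recompute each row's even parity and compare to rp:
  r0: data parity 0, sent rp 0 → ok
  r1: data parity 1, sent rp 0 → mismatch
  r2: data parity 1, sent rp 1 → ok
  r3: data parity 0, sent rp 0 → ok
Recompute each column's even parity and compare to cp:
  c0: data parity 1, sent cp 1 → ok
  c1: data parity 1, sent cp 0 → mismatch
  c2: data parity 1, sent cp 1 → ok
  c3: data parity 1, sent cp 1 → ok
Exactly one row (r1) and one column (c1) fail → the flipped bit is at their intersection.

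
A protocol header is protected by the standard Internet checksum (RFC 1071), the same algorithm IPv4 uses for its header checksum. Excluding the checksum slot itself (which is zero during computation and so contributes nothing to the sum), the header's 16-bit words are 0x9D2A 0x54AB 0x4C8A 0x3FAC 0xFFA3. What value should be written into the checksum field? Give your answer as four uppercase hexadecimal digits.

824F

One's-complement addition (fold any carry out of bit 15 back into bit 0):
  0x9D2A + 0x54AB = 0x0F1D5
  0xF1D5 + 0x4C8A = 0x13E5F → wrap carry → 0x3E60
  0x3E60 + 0x3FAC = 0x07E0C
  0x7E0C + 0xFFA3 = 0x17DAF → wrap carry → 0x7DB0
One's-complement sum = 0x7DB0.
Checksum = ~0x7DB0 & 0xFFFF = 0x824F.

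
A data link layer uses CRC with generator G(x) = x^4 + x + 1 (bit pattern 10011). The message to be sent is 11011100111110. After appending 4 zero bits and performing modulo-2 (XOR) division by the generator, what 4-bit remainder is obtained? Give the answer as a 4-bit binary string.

0011

Append 4 zeros: 110111001111100000. Divide by 10011 (XOR where the leading bit is 1):
  pos 0: 11011 XOR 10011 = 01000
  pos 1: 10001 XOR 10011 = 00010
  pos 4: 10001 XOR 10011 = 00010
  pos 7: 10111 XOR 10011 = 00100
  pos 9: 10010 XOR 10011 = 00001
  pos 13: 10000 XOR 10011 = 00011
Remainder (last 4 bits) = 0011. This is the CRC / FCS.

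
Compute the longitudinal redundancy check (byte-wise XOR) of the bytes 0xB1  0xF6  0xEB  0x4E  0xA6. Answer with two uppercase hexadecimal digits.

XOR the bytes together:
  start with 0xB1
  0xB1 ⊕ 0xF6 = 0x47
  0x47 ⊕ 0xEB = 0xAC
  0xAC ⊕ 0x4E = 0xE2
  0xE2 ⊕ 0xA6 = 0x44

44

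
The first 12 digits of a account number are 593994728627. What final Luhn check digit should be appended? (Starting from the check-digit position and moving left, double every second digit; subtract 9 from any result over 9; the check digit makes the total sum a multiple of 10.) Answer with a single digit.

Partial digits right→left: 7 2 6 8 2 7 4 9 9 3 9 5
Double every second digit counting from the check-digit position (so the 1st, 3rd, 5th, ... of the partial from the right).
  doubled (with −9 where >9): 5 3 4 8 9 9 → sum 38
  kept as-is: 2 8 7 9 3 5 → sum 34
Total = 38 + 34 = 72.
Check digit = (10 − (72 mod 10)) mod 10 = 8.

8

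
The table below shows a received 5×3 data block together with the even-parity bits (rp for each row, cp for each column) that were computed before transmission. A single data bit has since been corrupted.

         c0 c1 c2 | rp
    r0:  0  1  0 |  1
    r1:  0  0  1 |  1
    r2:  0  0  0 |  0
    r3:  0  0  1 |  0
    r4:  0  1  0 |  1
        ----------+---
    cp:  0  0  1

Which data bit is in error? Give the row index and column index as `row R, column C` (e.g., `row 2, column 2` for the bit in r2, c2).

Recompute each row's even parity and compare to rp:
  r0: data parity 1, sent rp 1 → ok
  r1: data parity 1, sent rp 1 → ok
  r2: data parity 0, sent rp 0 → ok
  r3: data parity 1, sent rp 0 → mismatch
  r4: data parity 1, sent rp 1 → ok
Recompute each column's even parity and compare to cp:
  c0: data parity 0, sent cp 0 → ok
  c1: data parity 0, sent cp 0 → ok
  c2: data parity 0, sent cp 1 → mismatch
Exactly one row (r3) and one column (c2) fail → the flipped bit is at their intersection.

row 3, column 2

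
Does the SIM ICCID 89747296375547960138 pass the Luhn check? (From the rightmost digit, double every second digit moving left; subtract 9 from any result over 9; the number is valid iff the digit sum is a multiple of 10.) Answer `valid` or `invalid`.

From the right, keep odd positions and double even positions (subtract 9 from any doubled value over 9):
  doubled (positions 2,4,...): 6 0 9 8 1 6 9 5 5 7 → sum 56
  kept (positions 1,3,...): 8 1 6 7 5 7 6 2 4 9 → sum 55
Total = 111.
111 mod 10 = 1, so the number is invalid.

invalid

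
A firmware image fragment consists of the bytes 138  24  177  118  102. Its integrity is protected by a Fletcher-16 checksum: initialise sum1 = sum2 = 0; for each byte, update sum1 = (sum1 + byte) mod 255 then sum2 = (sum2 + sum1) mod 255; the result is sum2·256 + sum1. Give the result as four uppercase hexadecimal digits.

Running sums (mod 255):
  after byte 0 (138): sum1=138, sum2=138
  after byte 1 (24): sum1=162, sum2=45
  after byte 2 (177): sum1=84, sum2=129
  after byte 3 (118): sum1=202, sum2=76
  after byte 4 (102): sum1=49, sum2=125
Checksum = sum2·256 + sum1 = 125·256 + 49 = 32049 = 0x7D31.

7D31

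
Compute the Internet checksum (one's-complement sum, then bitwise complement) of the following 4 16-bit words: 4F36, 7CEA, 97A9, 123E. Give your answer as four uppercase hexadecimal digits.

89F7

One's-complement addition (fold any carry out of bit 15 back into bit 0):
  0x4F36 + 0x7CEA = 0x0CC20
  0xCC20 + 0x97A9 = 0x163C9 → wrap carry → 0x63CA
  0x63CA + 0x123E = 0x07608
One's-complement sum = 0x7608.
Checksum = ~0x7608 & 0xFFFF = 0x89F7.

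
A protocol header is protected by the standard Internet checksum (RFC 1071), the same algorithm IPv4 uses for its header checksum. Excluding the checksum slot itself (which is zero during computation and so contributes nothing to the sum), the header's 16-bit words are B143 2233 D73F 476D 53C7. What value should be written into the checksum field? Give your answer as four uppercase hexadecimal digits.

One's-complement addition (fold any carry out of bit 15 back into bit 0):
  0xB143 + 0x2233 = 0x0D376
  0xD376 + 0xD73F = 0x1AAB5 → wrap carry → 0xAAB6
  0xAAB6 + 0x476D = 0x0F223
  0xF223 + 0x53C7 = 0x145EA → wrap carry → 0x45EB
One's-complement sum = 0x45EB.
Checksum = ~0x45EB & 0xFFFF = 0xBA14.

BA14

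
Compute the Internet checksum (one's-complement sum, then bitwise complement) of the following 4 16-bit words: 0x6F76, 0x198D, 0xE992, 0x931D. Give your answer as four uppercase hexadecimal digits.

FA4B

One's-complement addition (fold any carry out of bit 15 back into bit 0):
  0x6F76 + 0x198D = 0x08903
  0x8903 + 0xE992 = 0x17295 → wrap carry → 0x7296
  0x7296 + 0x931D = 0x105B3 → wrap carry → 0x05B4
One's-complement sum = 0x05B4.
Checksum = ~0x05B4 & 0xFFFF = 0xFA4B.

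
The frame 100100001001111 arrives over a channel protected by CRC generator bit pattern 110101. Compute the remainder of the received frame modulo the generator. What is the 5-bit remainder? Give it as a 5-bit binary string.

00100

Modulo-2 division of 100100001001111 by 110101:
  pos 0: 100100 XOR 110101 = 010001
  pos 1: 100010 XOR 110101 = 010111
  pos 2: 101110 XOR 110101 = 011011
  pos 3: 110111 XOR 110101 = 000010
  pos 7: 100011 XOR 110101 = 010110
  pos 8: 101101 XOR 110101 = 011000
  pos 9: 110001 XOR 110101 = 000100
Remainder = 00100 (nonzero — an error is detected).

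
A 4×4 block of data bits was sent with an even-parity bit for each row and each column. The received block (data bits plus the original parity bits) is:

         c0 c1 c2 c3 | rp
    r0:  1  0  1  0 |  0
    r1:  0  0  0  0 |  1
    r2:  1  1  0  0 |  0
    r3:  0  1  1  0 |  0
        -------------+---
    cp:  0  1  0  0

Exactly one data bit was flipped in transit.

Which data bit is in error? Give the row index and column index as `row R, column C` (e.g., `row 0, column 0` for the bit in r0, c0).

row 1, column 1

Recompute each row's even parity and compare to rp:
  r0: data parity 0, sent rp 0 → ok
  r1: data parity 0, sent rp 1 → mismatch
  r2: data parity 0, sent rp 0 → ok
  r3: data parity 0, sent rp 0 → ok
Recompute each column's even parity and compare to cp:
  c0: data parity 0, sent cp 0 → ok
  c1: data parity 0, sent cp 1 → mismatch
  c2: data parity 0, sent cp 0 → ok
  c3: data parity 0, sent cp 0 → ok
Exactly one row (r1) and one column (c1) fail → the flipped bit is at their intersection.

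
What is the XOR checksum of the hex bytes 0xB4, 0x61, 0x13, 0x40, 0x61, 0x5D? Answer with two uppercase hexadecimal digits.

BA

XOR the bytes together:
  start with 0xB4
  0xB4 ⊕ 0x61 = 0xD5
  0xD5 ⊕ 0x13 = 0xC6
  0xC6 ⊕ 0x40 = 0x86
  0x86 ⊕ 0x61 = 0xE7
  0xE7 ⊕ 0x5D = 0xBA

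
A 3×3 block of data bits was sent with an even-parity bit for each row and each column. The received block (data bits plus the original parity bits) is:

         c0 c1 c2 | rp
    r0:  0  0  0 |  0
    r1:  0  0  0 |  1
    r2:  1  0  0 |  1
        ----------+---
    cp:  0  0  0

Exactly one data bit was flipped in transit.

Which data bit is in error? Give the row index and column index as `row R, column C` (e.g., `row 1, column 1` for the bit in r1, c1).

row 1, column 0

Recompute each row's even parity and compare to rp:
  r0: data parity 0, sent rp 0 → ok
  r1: data parity 0, sent rp 1 → mismatch
  r2: data parity 1, sent rp 1 → ok
Recompute each column's even parity and compare to cp:
  c0: data parity 1, sent cp 0 → mismatch
  c1: data parity 0, sent cp 0 → ok
  c2: data parity 0, sent cp 0 → ok
Exactly one row (r1) and one column (c0) fail → the flipped bit is at their intersection.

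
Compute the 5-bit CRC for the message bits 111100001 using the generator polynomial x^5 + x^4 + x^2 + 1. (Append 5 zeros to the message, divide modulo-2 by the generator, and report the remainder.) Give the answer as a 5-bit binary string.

Append 5 zeros: 11110000100000. Divide by 110101 (XOR where the leading bit is 1):
  pos 0: 111100 XOR 110101 = 001001
  pos 2: 100100 XOR 110101 = 010001
  pos 3: 100011 XOR 110101 = 010110
  pos 4: 101100 XOR 110101 = 011001
  pos 5: 110010 XOR 110101 = 000111
  pos 8: 111000 XOR 110101 = 001101
Remainder (last 5 bits) = 01101. This is the CRC / FCS.

01101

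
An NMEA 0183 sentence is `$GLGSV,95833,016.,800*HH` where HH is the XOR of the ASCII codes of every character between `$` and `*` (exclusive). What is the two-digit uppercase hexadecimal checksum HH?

70

XOR the ASCII codes of the payload characters:
  'G' = 0x47 → acc = 0x47
  'L' = 0x4C → acc = 0x0B
  'G' = 0x47 → acc = 0x4C
  'S' = 0x53 → acc = 0x1F
  'V' = 0x56 → acc = 0x49
  ',' = 0x2C → acc = 0x65
  '9' = 0x39 → acc = 0x5C
  '5' = 0x35 → acc = 0x69
  '8' = 0x38 → acc = 0x51
  '3' = 0x33 → acc = 0x62
  '3' = 0x33 → acc = 0x51
  ',' = 0x2C → acc = 0x7D
  '0' = 0x30 → acc = 0x4D
  '1' = 0x31 → acc = 0x7C
  '6' = 0x36 → acc = 0x4A
  '.' = 0x2E → acc = 0x64
  ',' = 0x2C → acc = 0x48
  '8' = 0x38 → acc = 0x70
  '0' = 0x30 → acc = 0x40
  '0' = 0x30 → acc = 0x70
Checksum = 0x70.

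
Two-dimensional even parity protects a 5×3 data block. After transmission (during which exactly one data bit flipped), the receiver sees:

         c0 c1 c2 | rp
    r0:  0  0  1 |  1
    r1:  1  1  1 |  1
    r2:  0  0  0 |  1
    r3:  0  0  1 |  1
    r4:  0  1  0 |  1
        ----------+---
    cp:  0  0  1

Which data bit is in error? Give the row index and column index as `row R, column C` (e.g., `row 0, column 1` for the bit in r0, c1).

row 2, column 0

Recompute each row's even parity and compare to rp:
  r0: data parity 1, sent rp 1 → ok
  r1: data parity 1, sent rp 1 → ok
  r2: data parity 0, sent rp 1 → mismatch
  r3: data parity 1, sent rp 1 → ok
  r4: data parity 1, sent rp 1 → ok
Recompute each column's even parity and compare to cp:
  c0: data parity 1, sent cp 0 → mismatch
  c1: data parity 0, sent cp 0 → ok
  c2: data parity 1, sent cp 1 → ok
Exactly one row (r2) and one column (c0) fail → the flipped bit is at their intersection.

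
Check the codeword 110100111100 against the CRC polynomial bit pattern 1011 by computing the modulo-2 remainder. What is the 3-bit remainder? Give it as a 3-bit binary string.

Modulo-2 division of 110100111100 by 1011:
  pos 0: 1101 XOR 1011 = 0110
  pos 1: 1100 XOR 1011 = 0111
  pos 2: 1110 XOR 1011 = 0101
  pos 3: 1011 XOR 1011 = 0000
  pos 7: 1110 XOR 1011 = 0101
  pos 8: 1010 XOR 1011 = 0001
Remainder = 001 (nonzero — an error is detected).

001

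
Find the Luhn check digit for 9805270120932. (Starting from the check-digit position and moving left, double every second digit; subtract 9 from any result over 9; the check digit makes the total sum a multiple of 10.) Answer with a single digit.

Partial digits right→left: 2 3 9 0 2 1 0 7 2 5 0 8 9
Double every second digit counting from the check-digit position (so the 1st, 3rd, 5th, ... of the partial from the right).
  doubled (with −9 where >9): 4 9 4 0 4 0 9 → sum 30
  kept as-is: 3 0 1 7 5 8 → sum 24
Total = 30 + 24 = 54.
Check digit = (10 − (54 mod 10)) mod 10 = 6.

6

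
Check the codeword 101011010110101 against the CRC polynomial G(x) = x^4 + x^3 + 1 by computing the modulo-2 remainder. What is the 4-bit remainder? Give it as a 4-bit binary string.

Modulo-2 division of 101011010110101 by 11001:
  pos 0: 10101 XOR 11001 = 01100
  pos 1: 11001 XOR 11001 = 00000
  pos 7: 10110 XOR 11001 = 01111
  pos 8: 11111 XOR 11001 = 00110
  pos 10: 11001 XOR 11001 = 00000
Remainder = 0000 (zero — the frame passes the CRC check).

0000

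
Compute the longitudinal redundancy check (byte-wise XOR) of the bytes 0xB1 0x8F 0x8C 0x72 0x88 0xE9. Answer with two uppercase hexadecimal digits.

A1

XOR the bytes together:
  start with 0xB1
  0xB1 ⊕ 0x8F = 0x3E
  0x3E ⊕ 0x8C = 0xB2
  0xB2 ⊕ 0x72 = 0xC0
  0xC0 ⊕ 0x88 = 0x48
  0x48 ⊕ 0xE9 = 0xA1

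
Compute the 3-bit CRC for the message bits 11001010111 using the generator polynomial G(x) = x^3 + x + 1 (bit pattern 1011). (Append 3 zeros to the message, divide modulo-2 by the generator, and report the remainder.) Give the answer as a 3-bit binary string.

Append 3 zeros: 11001010111000. Divide by 1011 (XOR where the leading bit is 1):
  pos 0: 1100 XOR 1011 = 0111
  pos 1: 1111 XOR 1011 = 0100
  pos 2: 1000 XOR 1011 = 0011
  pos 4: 1110 XOR 1011 = 0101
  pos 5: 1011 XOR 1011 = 0000
  pos 9: 1100 XOR 1011 = 0111
  pos 10: 1110 XOR 1011 = 0101
Remainder (last 3 bits) = 101. This is the CRC / FCS.

101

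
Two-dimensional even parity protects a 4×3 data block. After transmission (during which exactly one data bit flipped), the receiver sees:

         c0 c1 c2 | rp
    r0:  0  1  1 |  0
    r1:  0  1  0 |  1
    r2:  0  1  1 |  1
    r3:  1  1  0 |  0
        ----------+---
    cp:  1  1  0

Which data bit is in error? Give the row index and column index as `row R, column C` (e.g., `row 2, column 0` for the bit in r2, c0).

row 2, column 1

Recompute each row's even parity and compare to rp:
  r0: data parity 0, sent rp 0 → ok
  r1: data parity 1, sent rp 1 → ok
  r2: data parity 0, sent rp 1 → mismatch
  r3: data parity 0, sent rp 0 → ok
Recompute each column's even parity and compare to cp:
  c0: data parity 1, sent cp 1 → ok
  c1: data parity 0, sent cp 1 → mismatch
  c2: data parity 0, sent cp 0 → ok
Exactly one row (r2) and one column (c1) fail → the flipped bit is at their intersection.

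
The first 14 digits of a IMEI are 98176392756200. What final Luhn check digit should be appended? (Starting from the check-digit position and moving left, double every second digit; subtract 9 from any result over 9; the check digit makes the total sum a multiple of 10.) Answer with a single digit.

Partial digits right→left: 0 0 2 6 5 7 2 9 3 6 7 1 8 9
Double every second digit counting from the check-digit position (so the 1st, 3rd, 5th, ... of the partial from the right).
  doubled (with −9 where >9): 0 4 1 4 6 5 7 → sum 27
  kept as-is: 0 6 7 9 6 1 9 → sum 38
Total = 27 + 38 = 65.
Check digit = (10 − (65 mod 10)) mod 10 = 5.

5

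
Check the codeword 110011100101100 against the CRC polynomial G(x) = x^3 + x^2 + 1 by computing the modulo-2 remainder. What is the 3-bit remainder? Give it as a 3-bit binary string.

Modulo-2 division of 110011100101100 by 1101:
  pos 0: 1100 XOR 1101 = 0001
  pos 3: 1111 XOR 1101 = 0010
  pos 5: 1000 XOR 1101 = 0101
  pos 6: 1011 XOR 1101 = 0110
  pos 7: 1100 XOR 1101 = 0001
  pos 10: 1110 XOR 1101 = 0011
Remainder = 110 (nonzero — an error is detected).

110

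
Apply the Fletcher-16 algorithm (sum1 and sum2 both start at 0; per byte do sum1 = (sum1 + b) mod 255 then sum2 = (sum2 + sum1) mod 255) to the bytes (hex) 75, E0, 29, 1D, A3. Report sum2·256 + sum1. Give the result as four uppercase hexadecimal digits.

Running sums (mod 255):
  after byte 0 (75): sum1=117, sum2=117
  after byte 1 (E0): sum1=86, sum2=203
  after byte 2 (29): sum1=127, sum2=75
  after byte 3 (1D): sum1=156, sum2=231
  after byte 4 (A3): sum1=64, sum2=40
Checksum = sum2·256 + sum1 = 40·256 + 64 = 10304 = 0x2840.

2840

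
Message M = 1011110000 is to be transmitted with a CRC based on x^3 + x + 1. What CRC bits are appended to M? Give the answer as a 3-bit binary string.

011

Append 3 zeros: 1011110000000. Divide by 1011 (XOR where the leading bit is 1):
  pos 0: 1011 XOR 1011 = 0000
  pos 4: 1100 XOR 1011 = 0111
  pos 5: 1110 XOR 1011 = 0101
  pos 6: 1010 XOR 1011 = 0001
  pos 9: 1000 XOR 1011 = 0011
Remainder (last 3 bits) = 011. This is the CRC / FCS.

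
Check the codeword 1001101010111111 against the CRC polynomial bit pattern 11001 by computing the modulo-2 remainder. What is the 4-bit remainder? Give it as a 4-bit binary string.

Modulo-2 division of 1001101010111111 by 11001:
  pos 0: 10011 XOR 11001 = 01010
  pos 1: 10100 XOR 11001 = 01101
  pos 2: 11011 XOR 11001 = 00010
  pos 5: 10010 XOR 11001 = 01011
  pos 6: 10111 XOR 11001 = 01110
  pos 7: 11101 XOR 11001 = 00100
  pos 9: 10011 XOR 11001 = 01010
  pos 10: 10101 XOR 11001 = 01100
  pos 11: 11001 XOR 11001 = 00000
Remainder = 0000 (zero — the frame passes the CRC check).

0000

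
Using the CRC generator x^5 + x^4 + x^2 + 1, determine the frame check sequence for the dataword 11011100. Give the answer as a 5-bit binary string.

Append 5 zeros: 1101110000000. Divide by 110101 (XOR where the leading bit is 1):
  pos 0: 110111 XOR 110101 = 000010
  pos 4: 100000 XOR 110101 = 010101
  pos 5: 101010 XOR 110101 = 011111
  pos 6: 111110 XOR 110101 = 001011
Remainder (last 5 bits) = 10110. This is the CRC / FCS.

10110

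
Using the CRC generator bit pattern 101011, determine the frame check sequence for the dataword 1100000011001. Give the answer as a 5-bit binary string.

11111

Append 5 zeros: 110000001100100000. Divide by 101011 (XOR where the leading bit is 1):
  pos 0: 110000 XOR 101011 = 011011
  pos 1: 110110 XOR 101011 = 011101
  pos 2: 111010 XOR 101011 = 010001
  pos 3: 100011 XOR 101011 = 001000
  pos 5: 100010 XOR 101011 = 001001
  pos 7: 100101 XOR 101011 = 001110
  pos 9: 111000 XOR 101011 = 010011
  pos 10: 100110 XOR 101011 = 001101
  pos 12: 110100 XOR 101011 = 011111
Remainder (last 5 bits) = 11111. This is the CRC / FCS.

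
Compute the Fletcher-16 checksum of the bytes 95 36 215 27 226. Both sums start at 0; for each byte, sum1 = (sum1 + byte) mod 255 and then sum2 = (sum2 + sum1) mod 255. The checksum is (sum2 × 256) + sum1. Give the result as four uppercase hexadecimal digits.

Running sums (mod 255):
  after byte 0 (95): sum1=95, sum2=95
  after byte 1 (36): sum1=131, sum2=226
  after byte 2 (215): sum1=91, sum2=62
  after byte 3 (27): sum1=118, sum2=180
  after byte 4 (226): sum1=89, sum2=14
Checksum = sum2·256 + sum1 = 14·256 + 89 = 3673 = 0x0E59.

0E59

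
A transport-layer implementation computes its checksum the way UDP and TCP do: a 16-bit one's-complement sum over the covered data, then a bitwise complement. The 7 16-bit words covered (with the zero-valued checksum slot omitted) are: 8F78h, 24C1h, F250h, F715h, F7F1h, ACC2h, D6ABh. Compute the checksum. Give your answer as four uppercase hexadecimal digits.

One's-complement addition (fold any carry out of bit 15 back into bit 0):
  0x8F78 + 0x24C1 = 0x0B439
  0xB439 + 0xF250 = 0x1A689 → wrap carry → 0xA68A
  0xA68A + 0xF715 = 0x19D9F → wrap carry → 0x9DA0
  0x9DA0 + 0xF7F1 = 0x19591 → wrap carry → 0x9592
  0x9592 + 0xACC2 = 0x14254 → wrap carry → 0x4255
  0x4255 + 0xD6AB = 0x11900 → wrap carry → 0x1901
One's-complement sum = 0x1901.
Checksum = ~0x1901 & 0xFFFF = 0xE6FE.

E6FE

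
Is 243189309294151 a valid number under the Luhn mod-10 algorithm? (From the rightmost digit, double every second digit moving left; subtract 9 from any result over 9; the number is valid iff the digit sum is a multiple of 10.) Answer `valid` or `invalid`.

invalid

From the right, keep odd positions and double even positions (subtract 9 from any doubled value over 9):
  doubled (positions 2,4,...): 1 8 4 0 9 2 8 → sum 32
  kept (positions 1,3,...): 1 1 9 9 3 8 3 2 → sum 36
Total = 68.
68 mod 10 = 8, so the number is invalid.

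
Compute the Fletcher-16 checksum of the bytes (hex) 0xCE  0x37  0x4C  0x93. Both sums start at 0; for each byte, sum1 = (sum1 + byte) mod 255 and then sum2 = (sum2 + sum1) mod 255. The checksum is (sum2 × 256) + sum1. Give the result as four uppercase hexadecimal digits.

0DE5

Running sums (mod 255):
  after byte 0 (0xCE): sum1=206, sum2=206
  after byte 1 (0x37): sum1=6, sum2=212
  after byte 2 (0x4C): sum1=82, sum2=39
  after byte 3 (0x93): sum1=229, sum2=13
Checksum = sum2·256 + sum1 = 13·256 + 229 = 3557 = 0x0DE5.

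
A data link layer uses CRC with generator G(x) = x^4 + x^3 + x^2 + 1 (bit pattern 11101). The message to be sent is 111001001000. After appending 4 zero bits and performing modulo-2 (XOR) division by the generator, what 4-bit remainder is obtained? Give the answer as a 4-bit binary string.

Append 4 zeros: 1110010010000000. Divide by 11101 (XOR where the leading bit is 1):
  pos 0: 11100 XOR 11101 = 00001
  pos 4: 11001 XOR 11101 = 00100
  pos 6: 10000 XOR 11101 = 01101
  pos 7: 11010 XOR 11101 = 00111
  pos 9: 11100 XOR 11101 = 00001
Remainder (last 4 bits) = 0100. This is the CRC / FCS.

0100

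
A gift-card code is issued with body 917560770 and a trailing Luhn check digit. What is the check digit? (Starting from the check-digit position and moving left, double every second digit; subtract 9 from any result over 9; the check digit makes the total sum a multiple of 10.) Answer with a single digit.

Partial digits right→left: 0 7 7 0 6 5 7 1 9
Double every second digit counting from the check-digit position (so the 1st, 3rd, 5th, ... of the partial from the right).
  doubled (with −9 where >9): 0 5 3 5 9 → sum 22
  kept as-is: 7 0 5 1 → sum 13
Total = 22 + 13 = 35.
Check digit = (10 − (35 mod 10)) mod 10 = 5.

5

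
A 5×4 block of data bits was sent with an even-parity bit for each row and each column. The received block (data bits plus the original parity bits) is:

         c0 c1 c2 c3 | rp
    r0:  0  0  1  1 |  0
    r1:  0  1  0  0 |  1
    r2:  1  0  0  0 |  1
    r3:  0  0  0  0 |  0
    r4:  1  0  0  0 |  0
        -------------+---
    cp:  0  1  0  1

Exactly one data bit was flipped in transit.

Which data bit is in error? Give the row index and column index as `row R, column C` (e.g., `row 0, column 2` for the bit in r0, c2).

Recompute each row's even parity and compare to rp:
  r0: data parity 0, sent rp 0 → ok
  r1: data parity 1, sent rp 1 → ok
  r2: data parity 1, sent rp 1 → ok
  r3: data parity 0, sent rp 0 → ok
  r4: data parity 1, sent rp 0 → mismatch
Recompute each column's even parity and compare to cp:
  c0: data parity 0, sent cp 0 → ok
  c1: data parity 1, sent cp 1 → ok
  c2: data parity 1, sent cp 0 → mismatch
  c3: data parity 1, sent cp 1 → ok
Exactly one row (r4) and one column (c2) fail → the flipped bit is at their intersection.

row 4, column 2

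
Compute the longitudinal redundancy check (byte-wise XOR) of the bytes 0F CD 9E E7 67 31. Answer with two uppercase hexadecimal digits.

XOR the bytes together:
  start with 0x0F
  0x0F ⊕ 0xCD = 0xC2
  0xC2 ⊕ 0x9E = 0x5C
  0x5C ⊕ 0xE7 = 0xBB
  0xBB ⊕ 0x67 = 0xDC
  0xDC ⊕ 0x31 = 0xED

ED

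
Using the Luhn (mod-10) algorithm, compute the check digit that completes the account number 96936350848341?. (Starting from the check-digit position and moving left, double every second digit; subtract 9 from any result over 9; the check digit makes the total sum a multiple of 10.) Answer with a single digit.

0

Partial digits right→left: 1 4 3 8 4 8 0 5 3 6 3 9 6 9
Double every second digit counting from the check-digit position (so the 1st, 3rd, 5th, ... of the partial from the right).
  doubled (with −9 where >9): 2 6 8 0 6 6 3 → sum 31
  kept as-is: 4 8 8 5 6 9 9 → sum 49
Total = 31 + 49 = 80.
Check digit = (10 − (80 mod 10)) mod 10 = 0.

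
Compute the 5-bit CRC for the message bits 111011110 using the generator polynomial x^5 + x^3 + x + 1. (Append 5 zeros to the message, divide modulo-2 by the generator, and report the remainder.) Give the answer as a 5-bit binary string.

Append 5 zeros: 11101111000000. Divide by 101011 (XOR where the leading bit is 1):
  pos 0: 111011 XOR 101011 = 010000
  pos 1: 100001 XOR 101011 = 001010
  pos 3: 101010 XOR 101011 = 000001
  pos 8: 100000 XOR 101011 = 001011
Remainder (last 5 bits) = 01011. This is the CRC / FCS.

01011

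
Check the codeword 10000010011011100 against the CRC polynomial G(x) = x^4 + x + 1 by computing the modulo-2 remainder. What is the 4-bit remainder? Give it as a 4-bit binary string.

1101

Modulo-2 division of 10000010011011100 by 10011:
  pos 0: 10000 XOR 10011 = 00011
  pos 3: 11010 XOR 10011 = 01001
  pos 4: 10010 XOR 10011 = 00001
  pos 8: 11101 XOR 10011 = 01110
  pos 9: 11101 XOR 10011 = 01110
  pos 10: 11101 XOR 10011 = 01110
  pos 11: 11100 XOR 10011 = 01111
  pos 12: 11110 XOR 10011 = 01101
Remainder = 1101 (nonzero — an error is detected).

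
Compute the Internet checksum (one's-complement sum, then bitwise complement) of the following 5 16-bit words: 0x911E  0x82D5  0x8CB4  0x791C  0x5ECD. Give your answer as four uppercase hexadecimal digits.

One's-complement addition (fold any carry out of bit 15 back into bit 0):
  0x911E + 0x82D5 = 0x113F3 → wrap carry → 0x13F4
  0x13F4 + 0x8CB4 = 0x0A0A8
  0xA0A8 + 0x791C = 0x119C4 → wrap carry → 0x19C5
  0x19C5 + 0x5ECD = 0x07892
One's-complement sum = 0x7892.
Checksum = ~0x7892 & 0xFFFF = 0x876D.

876D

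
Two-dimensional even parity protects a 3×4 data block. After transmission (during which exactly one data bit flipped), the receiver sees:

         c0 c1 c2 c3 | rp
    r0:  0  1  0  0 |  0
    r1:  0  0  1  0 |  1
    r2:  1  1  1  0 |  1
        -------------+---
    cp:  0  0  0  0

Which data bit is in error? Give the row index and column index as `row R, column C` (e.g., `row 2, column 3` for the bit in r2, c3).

row 0, column 0

Recompute each row's even parity and compare to rp:
  r0: data parity 1, sent rp 0 → mismatch
  r1: data parity 1, sent rp 1 → ok
  r2: data parity 1, sent rp 1 → ok
Recompute each column's even parity and compare to cp:
  c0: data parity 1, sent cp 0 → mismatch
  c1: data parity 0, sent cp 0 → ok
  c2: data parity 0, sent cp 0 → ok
  c3: data parity 0, sent cp 0 → ok
Exactly one row (r0) and one column (c0) fail → the flipped bit is at their intersection.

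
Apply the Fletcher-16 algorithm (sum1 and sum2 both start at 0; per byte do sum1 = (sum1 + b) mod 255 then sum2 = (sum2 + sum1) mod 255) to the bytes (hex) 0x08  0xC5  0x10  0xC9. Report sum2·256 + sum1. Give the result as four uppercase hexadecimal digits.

5BA7

Running sums (mod 255):
  after byte 0 (0x08): sum1=8, sum2=8
  after byte 1 (0xC5): sum1=205, sum2=213
  after byte 2 (0x10): sum1=221, sum2=179
  after byte 3 (0xC9): sum1=167, sum2=91
Checksum = sum2·256 + sum1 = 91·256 + 167 = 23463 = 0x5BA7.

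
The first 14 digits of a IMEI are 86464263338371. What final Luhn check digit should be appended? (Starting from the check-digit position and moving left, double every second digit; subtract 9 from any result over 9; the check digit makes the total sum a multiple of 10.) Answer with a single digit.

Partial digits right→left: 1 7 3 8 3 3 3 6 2 4 6 4 6 8
Double every second digit counting from the check-digit position (so the 1st, 3rd, 5th, ... of the partial from the right).
  doubled (with −9 where >9): 2 6 6 6 4 3 3 → sum 30
  kept as-is: 7 8 3 6 4 4 8 → sum 40
Total = 30 + 40 = 70.
Check digit = (10 − (70 mod 10)) mod 10 = 0.

0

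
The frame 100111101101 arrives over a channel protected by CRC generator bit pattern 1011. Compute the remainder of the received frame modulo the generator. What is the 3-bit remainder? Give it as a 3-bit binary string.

001

Modulo-2 division of 100111101101 by 1011:
  pos 0: 1001 XOR 1011 = 0010
  pos 2: 1011 XOR 1011 = 0000
  pos 6: 1011 XOR 1011 = 0000
Remainder = 001 (nonzero — an error is detected).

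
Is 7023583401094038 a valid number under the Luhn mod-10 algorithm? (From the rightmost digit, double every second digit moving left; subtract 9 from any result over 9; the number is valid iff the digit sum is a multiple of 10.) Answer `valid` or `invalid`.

From the right, keep odd positions and double even positions (subtract 9 from any doubled value over 9):
  doubled (positions 2,4,...): 6 8 0 0 6 1 4 5 → sum 30
  kept (positions 1,3,...): 8 0 9 1 4 8 3 0 → sum 33
Total = 63.
63 mod 10 = 3, so the number is invalid.

invalid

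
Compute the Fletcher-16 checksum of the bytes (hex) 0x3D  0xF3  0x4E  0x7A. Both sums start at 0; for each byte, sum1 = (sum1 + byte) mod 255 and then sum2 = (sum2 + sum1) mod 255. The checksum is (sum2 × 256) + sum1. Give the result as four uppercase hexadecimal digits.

Running sums (mod 255):
  after byte 0 (0x3D): sum1=61, sum2=61
  after byte 1 (0xF3): sum1=49, sum2=110
  after byte 2 (0x4E): sum1=127, sum2=237
  after byte 3 (0x7A): sum1=249, sum2=231
Checksum = sum2·256 + sum1 = 231·256 + 249 = 59385 = 0xE7F9.

E7F9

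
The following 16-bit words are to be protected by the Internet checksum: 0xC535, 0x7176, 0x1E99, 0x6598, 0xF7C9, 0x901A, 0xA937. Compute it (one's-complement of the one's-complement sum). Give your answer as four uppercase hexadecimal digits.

1406

One's-complement addition (fold any carry out of bit 15 back into bit 0):
  0xC535 + 0x7176 = 0x136AB → wrap carry → 0x36AC
  0x36AC + 0x1E99 = 0x05545
  0x5545 + 0x6598 = 0x0BADD
  0xBADD + 0xF7C9 = 0x1B2A6 → wrap carry → 0xB2A7
  0xB2A7 + 0x901A = 0x142C1 → wrap carry → 0x42C2
  0x42C2 + 0xA937 = 0x0EBF9
One's-complement sum = 0xEBF9.
Checksum = ~0xEBF9 & 0xFFFF = 0x1406.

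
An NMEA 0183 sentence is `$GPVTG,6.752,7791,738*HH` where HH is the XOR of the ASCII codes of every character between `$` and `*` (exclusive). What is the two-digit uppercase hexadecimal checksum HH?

XOR the ASCII codes of the payload characters:
  'G' = 0x47 → acc = 0x47
  'P' = 0x50 → acc = 0x17
  'V' = 0x56 → acc = 0x41
  'T' = 0x54 → acc = 0x15
  'G' = 0x47 → acc = 0x52
  ',' = 0x2C → acc = 0x7E
  '6' = 0x36 → acc = 0x48
  '.' = 0x2E → acc = 0x66
  '7' = 0x37 → acc = 0x51
  '5' = 0x35 → acc = 0x64
  '2' = 0x32 → acc = 0x56
  ',' = 0x2C → acc = 0x7A
  '7' = 0x37 → acc = 0x4D
  '7' = 0x37 → acc = 0x7A
  '9' = 0x39 → acc = 0x43
  '1' = 0x31 → acc = 0x72
  ',' = 0x2C → acc = 0x5E
  '7' = 0x37 → acc = 0x69
  '3' = 0x33 → acc = 0x5A
  '8' = 0x38 → acc = 0x62
Checksum = 0x62.

62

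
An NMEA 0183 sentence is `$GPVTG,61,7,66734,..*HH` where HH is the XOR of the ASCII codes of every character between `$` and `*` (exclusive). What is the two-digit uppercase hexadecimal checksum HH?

52

XOR the ASCII codes of the payload characters:
  'G' = 0x47 → acc = 0x47
  'P' = 0x50 → acc = 0x17
  'V' = 0x56 → acc = 0x41
  'T' = 0x54 → acc = 0x15
  'G' = 0x47 → acc = 0x52
  ',' = 0x2C → acc = 0x7E
  '6' = 0x36 → acc = 0x48
  '1' = 0x31 → acc = 0x79
  ',' = 0x2C → acc = 0x55
  '7' = 0x37 → acc = 0x62
  ',' = 0x2C → acc = 0x4E
  '6' = 0x36 → acc = 0x78
  '6' = 0x36 → acc = 0x4E
  '7' = 0x37 → acc = 0x79
  '3' = 0x33 → acc = 0x4A
  '4' = 0x34 → acc = 0x7E
  ',' = 0x2C → acc = 0x52
  '.' = 0x2E → acc = 0x7C
  '.' = 0x2E → acc = 0x52
Checksum = 0x52.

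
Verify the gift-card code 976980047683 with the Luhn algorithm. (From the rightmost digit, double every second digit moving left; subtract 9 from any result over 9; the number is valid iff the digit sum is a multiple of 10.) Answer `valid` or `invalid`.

valid

From the right, keep odd positions and double even positions (subtract 9 from any doubled value over 9):
  doubled (positions 2,4,...): 7 5 0 7 3 9 → sum 31
  kept (positions 1,3,...): 3 6 4 0 9 7 → sum 29
Total = 60.
60 mod 10 = 0, so the number is valid.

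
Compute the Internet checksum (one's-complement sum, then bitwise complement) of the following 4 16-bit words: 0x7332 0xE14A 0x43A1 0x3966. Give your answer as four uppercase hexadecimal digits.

2E7B

One's-complement addition (fold any carry out of bit 15 back into bit 0):
  0x7332 + 0xE14A = 0x1547C → wrap carry → 0x547D
  0x547D + 0x43A1 = 0x0981E
  0x981E + 0x3966 = 0x0D184
One's-complement sum = 0xD184.
Checksum = ~0xD184 & 0xFFFF = 0x2E7B.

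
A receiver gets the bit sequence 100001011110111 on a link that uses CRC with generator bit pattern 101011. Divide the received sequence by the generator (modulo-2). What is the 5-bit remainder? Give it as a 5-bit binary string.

Modulo-2 division of 100001011110111 by 101011:
  pos 0: 100001 XOR 101011 = 001010
  pos 2: 101001 XOR 101011 = 000010
  pos 6: 101110 XOR 101011 = 000101
  pos 9: 101111 XOR 101011 = 000100
Remainder = 00100 (nonzero — an error is detected).

00100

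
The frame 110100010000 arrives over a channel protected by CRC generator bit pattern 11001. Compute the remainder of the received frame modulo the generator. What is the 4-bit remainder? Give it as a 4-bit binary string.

Modulo-2 division of 110100010000 by 11001:
  pos 0: 11010 XOR 11001 = 00011
  pos 3: 11001 XOR 11001 = 00000
Remainder = 0000 (zero — the frame passes the CRC check).

0000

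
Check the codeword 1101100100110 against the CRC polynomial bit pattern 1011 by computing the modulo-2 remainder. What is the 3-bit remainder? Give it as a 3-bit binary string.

Modulo-2 division of 1101100100110 by 1011:
  pos 0: 1101 XOR 1011 = 0110
  pos 1: 1101 XOR 1011 = 0110
  pos 2: 1100 XOR 1011 = 0111
  pos 3: 1110 XOR 1011 = 0101
  pos 4: 1011 XOR 1011 = 0000
Remainder = 110 (nonzero — an error is detected).

110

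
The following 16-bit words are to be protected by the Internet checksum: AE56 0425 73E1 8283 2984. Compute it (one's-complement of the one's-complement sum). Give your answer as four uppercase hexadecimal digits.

2D9B

One's-complement addition (fold any carry out of bit 15 back into bit 0):
  0xAE56 + 0x0425 = 0x0B27B
  0xB27B + 0x73E1 = 0x1265C → wrap carry → 0x265D
  0x265D + 0x8283 = 0x0A8E0
  0xA8E0 + 0x2984 = 0x0D264
One's-complement sum = 0xD264.
Checksum = ~0xD264 & 0xFFFF = 0x2D9B.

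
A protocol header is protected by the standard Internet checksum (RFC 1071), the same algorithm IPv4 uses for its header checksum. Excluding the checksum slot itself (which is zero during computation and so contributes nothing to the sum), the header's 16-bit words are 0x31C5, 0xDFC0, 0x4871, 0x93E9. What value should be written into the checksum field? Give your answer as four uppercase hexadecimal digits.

121F

One's-complement addition (fold any carry out of bit 15 back into bit 0):
  0x31C5 + 0xDFC0 = 0x11185 → wrap carry → 0x1186
  0x1186 + 0x4871 = 0x059F7
  0x59F7 + 0x93E9 = 0x0EDE0
One's-complement sum = 0xEDE0.
Checksum = ~0xEDE0 & 0xFFFF = 0x121F.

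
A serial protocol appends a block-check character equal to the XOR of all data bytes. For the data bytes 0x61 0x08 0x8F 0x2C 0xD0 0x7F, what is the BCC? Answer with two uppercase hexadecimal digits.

65

XOR the bytes together:
  start with 0x61
  0x61 ⊕ 0x08 = 0x69
  0x69 ⊕ 0x8F = 0xE6
  0xE6 ⊕ 0x2C = 0xCA
  0xCA ⊕ 0xD0 = 0x1A
  0x1A ⊕ 0x7F = 0x65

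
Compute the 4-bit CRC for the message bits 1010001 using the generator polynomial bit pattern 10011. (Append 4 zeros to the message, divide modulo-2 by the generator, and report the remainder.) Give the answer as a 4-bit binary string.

0001

Append 4 zeros: 10100010000. Divide by 10011 (XOR where the leading bit is 1):
  pos 0: 10100 XOR 10011 = 00111
  pos 2: 11101 XOR 10011 = 01110
  pos 3: 11100 XOR 10011 = 01111
  pos 4: 11110 XOR 10011 = 01101
  pos 5: 11010 XOR 10011 = 01001
  pos 6: 10010 XOR 10011 = 00001
Remainder (last 4 bits) = 0001. This is the CRC / FCS.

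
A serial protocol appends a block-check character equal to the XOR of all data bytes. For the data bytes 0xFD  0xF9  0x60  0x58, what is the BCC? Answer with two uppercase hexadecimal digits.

XOR the bytes together:
  start with 0xFD
  0xFD ⊕ 0xF9 = 0x04
  0x04 ⊕ 0x60 = 0x64
  0x64 ⊕ 0x58 = 0x3C

3C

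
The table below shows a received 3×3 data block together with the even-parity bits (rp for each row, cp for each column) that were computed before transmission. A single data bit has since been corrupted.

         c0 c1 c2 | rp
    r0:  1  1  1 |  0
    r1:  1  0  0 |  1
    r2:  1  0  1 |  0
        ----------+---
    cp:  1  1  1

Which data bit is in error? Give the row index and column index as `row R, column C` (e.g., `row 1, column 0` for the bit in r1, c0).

row 0, column 2

Recompute each row's even parity and compare to rp:
  r0: data parity 1, sent rp 0 → mismatch
  r1: data parity 1, sent rp 1 → ok
  r2: data parity 0, sent rp 0 → ok
Recompute each column's even parity and compare to cp:
  c0: data parity 1, sent cp 1 → ok
  c1: data parity 1, sent cp 1 → ok
  c2: data parity 0, sent cp 1 → mismatch
Exactly one row (r0) and one column (c2) fail → the flipped bit is at their intersection.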